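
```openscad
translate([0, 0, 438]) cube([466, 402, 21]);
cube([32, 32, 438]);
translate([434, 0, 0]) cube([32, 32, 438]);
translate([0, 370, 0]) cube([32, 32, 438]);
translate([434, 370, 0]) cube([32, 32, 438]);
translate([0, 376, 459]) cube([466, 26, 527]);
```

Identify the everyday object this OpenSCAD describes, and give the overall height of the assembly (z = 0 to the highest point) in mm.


A chair. The overall height is 986 mm.

A slab on four corner posts with a tall panel at the back — a chair. The seat slab sits at z = 438 with thickness 21, and the 527 mm backrest starts at the seat top, so the overall height is 438 + 21 + 527 = 986 mm.


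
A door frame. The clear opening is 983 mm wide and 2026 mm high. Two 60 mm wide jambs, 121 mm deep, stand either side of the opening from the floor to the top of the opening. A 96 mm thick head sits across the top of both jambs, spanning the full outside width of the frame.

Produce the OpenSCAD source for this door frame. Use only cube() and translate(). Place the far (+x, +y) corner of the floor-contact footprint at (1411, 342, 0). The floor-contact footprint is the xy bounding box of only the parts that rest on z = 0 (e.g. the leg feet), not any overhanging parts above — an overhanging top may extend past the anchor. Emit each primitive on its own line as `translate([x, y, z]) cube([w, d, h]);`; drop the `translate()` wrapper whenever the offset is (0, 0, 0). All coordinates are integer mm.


translate([308, 221, 0]) cube([60, 121, 2026]);
translate([1351, 221, 0]) cube([60, 121, 2026]);
translate([308, 221, 2026]) cube([1103, 121, 96]);


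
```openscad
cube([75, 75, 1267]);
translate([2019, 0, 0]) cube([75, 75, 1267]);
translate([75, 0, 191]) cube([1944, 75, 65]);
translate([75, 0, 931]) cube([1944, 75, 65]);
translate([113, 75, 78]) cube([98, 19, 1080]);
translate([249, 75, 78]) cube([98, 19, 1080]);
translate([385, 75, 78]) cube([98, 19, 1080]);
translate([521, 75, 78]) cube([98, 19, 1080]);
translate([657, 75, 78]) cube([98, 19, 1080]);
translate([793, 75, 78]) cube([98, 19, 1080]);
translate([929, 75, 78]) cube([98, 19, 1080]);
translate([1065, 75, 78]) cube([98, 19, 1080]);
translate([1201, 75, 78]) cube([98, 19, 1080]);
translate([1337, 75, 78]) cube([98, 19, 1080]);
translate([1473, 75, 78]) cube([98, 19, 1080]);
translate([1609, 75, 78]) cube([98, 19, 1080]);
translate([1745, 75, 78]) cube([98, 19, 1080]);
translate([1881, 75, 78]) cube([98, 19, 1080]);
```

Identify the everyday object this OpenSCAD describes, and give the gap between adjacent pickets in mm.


A fence section. The picket gap is 38 mm.

Two posts, two rails, 14 pickets — a fence section. Span 1944 mm holds 14 pickets of 98 mm with 15 equal gaps: ⌊(1944 − 14·98) / 15⌋ = 38 mm.


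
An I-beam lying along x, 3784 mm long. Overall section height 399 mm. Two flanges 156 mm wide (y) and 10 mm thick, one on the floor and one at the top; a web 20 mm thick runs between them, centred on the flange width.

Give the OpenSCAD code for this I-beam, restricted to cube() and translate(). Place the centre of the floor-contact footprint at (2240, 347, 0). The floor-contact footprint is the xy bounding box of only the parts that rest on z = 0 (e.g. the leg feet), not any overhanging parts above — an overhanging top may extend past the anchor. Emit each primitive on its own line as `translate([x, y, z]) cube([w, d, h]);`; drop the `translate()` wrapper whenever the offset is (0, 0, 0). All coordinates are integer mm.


translate([348, 269, 0]) cube([3784, 156, 10]);
translate([348, 337, 10]) cube([3784, 20, 379]);
translate([348, 269, 389]) cube([3784, 156, 10]);


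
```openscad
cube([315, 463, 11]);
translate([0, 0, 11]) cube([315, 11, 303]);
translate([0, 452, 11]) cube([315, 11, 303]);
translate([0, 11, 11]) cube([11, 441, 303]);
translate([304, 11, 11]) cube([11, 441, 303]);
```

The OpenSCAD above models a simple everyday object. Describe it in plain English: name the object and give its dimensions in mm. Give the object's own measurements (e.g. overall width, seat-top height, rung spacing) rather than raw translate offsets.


An open-topped rectangular box: outside dimensions 315×463×314 mm, with a uniform wall and base thickness of 11 mm. The base is a full 315×463 slab on the floor; four walls sit on top of the base. The front and back walls (the −y and +y sides) span the full width; the two side walls fit between them.


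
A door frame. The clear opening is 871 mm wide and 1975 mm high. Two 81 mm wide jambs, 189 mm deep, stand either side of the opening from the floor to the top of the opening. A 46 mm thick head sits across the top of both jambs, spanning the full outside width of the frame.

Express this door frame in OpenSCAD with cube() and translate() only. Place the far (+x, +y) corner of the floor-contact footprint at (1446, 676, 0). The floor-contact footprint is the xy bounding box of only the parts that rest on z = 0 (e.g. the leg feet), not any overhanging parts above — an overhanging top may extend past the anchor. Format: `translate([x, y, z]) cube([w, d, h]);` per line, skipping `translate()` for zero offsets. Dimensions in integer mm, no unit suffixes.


translate([413, 487, 0]) cube([81, 189, 1975]);
translate([1365, 487, 0]) cube([81, 189, 1975]);
translate([413, 487, 1975]) cube([1033, 189, 46]);


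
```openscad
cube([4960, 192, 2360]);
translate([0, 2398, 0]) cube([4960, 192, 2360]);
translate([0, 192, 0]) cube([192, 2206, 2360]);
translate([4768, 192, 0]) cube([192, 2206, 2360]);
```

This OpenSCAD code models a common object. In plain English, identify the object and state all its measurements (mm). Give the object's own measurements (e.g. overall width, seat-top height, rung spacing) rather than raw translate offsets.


The wall frame of a small rectangular building: four walls, each 2360 mm tall and 192 mm thick, enclosing a footprint 4960 mm (x) by 2590 mm (y) outside-to-outside, with no floor or roof. The front and back walls (the −y and +y sides) span the full width; the two side walls fit between them.


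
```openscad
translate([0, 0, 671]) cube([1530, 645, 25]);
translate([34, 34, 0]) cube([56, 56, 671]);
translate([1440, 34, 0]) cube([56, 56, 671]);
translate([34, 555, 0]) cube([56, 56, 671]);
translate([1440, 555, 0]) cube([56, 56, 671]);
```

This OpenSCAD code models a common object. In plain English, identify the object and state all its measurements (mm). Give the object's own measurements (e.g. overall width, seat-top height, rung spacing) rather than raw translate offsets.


A rectangular dining table. The top is 1530×645×25 mm with its upper surface at z = 696 mm. It stands on four 56×56 mm square legs, each inset 34 mm from the nearest pair of top edges, running from the floor to the underside of the top.


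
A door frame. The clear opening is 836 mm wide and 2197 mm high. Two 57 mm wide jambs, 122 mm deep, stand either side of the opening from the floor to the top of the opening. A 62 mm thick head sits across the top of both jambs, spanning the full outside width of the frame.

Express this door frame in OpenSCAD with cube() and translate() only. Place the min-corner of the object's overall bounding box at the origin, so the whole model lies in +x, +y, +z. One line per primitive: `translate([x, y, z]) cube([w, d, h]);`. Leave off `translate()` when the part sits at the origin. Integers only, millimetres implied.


cube([57, 122, 2197]);
translate([893, 0, 0]) cube([57, 122, 2197]);
translate([0, 0, 2197]) cube([950, 122, 62]);


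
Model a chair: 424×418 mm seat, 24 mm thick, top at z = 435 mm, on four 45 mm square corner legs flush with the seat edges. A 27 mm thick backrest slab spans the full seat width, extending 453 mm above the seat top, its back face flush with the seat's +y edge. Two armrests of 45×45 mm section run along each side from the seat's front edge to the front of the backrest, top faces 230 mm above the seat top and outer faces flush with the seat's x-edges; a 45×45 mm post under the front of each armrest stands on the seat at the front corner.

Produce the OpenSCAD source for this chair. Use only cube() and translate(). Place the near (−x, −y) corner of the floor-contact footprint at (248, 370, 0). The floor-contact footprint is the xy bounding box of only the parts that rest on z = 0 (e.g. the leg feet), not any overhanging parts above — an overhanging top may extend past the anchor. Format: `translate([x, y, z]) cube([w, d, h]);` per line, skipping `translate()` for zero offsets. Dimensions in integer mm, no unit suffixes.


translate([248, 370, 411]) cube([424, 418, 24]);
translate([248, 370, 0]) cube([45, 45, 411]);
translate([627, 370, 0]) cube([45, 45, 411]);
translate([248, 743, 0]) cube([45, 45, 411]);
translate([627, 743, 0]) cube([45, 45, 411]);
translate([248, 761, 435]) cube([424, 27, 453]);
translate([248, 370, 620]) cube([45, 391, 45]);
translate([627, 370, 620]) cube([45, 391, 45]);
translate([248, 370, 435]) cube([45, 45, 185]);
translate([627, 370, 435]) cube([45, 45, 185]);


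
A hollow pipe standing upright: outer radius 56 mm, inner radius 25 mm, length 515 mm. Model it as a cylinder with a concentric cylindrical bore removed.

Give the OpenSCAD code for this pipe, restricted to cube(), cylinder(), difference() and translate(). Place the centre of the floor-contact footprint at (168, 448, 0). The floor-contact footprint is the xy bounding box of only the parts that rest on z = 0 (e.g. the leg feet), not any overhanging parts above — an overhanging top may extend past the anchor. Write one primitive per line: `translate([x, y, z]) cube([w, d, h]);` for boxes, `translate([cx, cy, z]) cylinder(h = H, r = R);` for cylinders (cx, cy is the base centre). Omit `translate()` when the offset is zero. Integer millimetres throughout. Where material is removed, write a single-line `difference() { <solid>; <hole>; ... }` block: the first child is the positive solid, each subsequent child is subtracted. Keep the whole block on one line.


difference() { translate([168, 448, 0]) cylinder(h = 515, r = 56); translate([168, 448, 0]) cylinder(h = 515, r = 25); }


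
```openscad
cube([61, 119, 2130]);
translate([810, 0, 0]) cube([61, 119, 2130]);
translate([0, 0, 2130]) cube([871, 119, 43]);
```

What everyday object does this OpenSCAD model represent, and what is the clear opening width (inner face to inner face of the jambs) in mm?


A door frame. The clear opening width is 749 mm.

Two 2130 mm tall posts with a header on top — a door frame. The left jamb is 61 mm wide at x = 0; the right jamb starts at x = 810. The clear opening is 810 − 61 = 749 mm.


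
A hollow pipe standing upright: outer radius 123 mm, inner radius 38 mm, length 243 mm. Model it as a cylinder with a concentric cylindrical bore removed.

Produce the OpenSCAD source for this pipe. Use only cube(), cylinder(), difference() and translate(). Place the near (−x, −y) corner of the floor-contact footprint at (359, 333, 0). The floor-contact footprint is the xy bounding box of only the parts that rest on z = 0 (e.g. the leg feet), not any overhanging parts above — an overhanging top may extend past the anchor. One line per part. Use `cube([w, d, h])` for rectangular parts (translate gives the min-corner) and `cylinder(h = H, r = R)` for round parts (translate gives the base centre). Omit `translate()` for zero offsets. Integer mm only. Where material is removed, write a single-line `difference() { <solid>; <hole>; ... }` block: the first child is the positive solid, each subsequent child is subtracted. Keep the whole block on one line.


difference() { translate([482, 456, 0]) cylinder(h = 243, r = 123); translate([482, 456, 0]) cylinder(h = 243, r = 38); }


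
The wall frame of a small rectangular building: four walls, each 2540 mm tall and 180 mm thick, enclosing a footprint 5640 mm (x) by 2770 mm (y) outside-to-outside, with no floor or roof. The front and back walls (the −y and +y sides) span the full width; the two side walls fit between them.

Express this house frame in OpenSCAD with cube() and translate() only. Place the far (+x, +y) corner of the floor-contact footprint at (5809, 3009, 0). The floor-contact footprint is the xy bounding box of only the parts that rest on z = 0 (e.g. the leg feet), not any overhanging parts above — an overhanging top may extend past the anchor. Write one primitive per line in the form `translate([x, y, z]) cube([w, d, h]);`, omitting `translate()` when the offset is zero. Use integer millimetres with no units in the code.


translate([169, 239, 0]) cube([5640, 180, 2540]);
translate([169, 2829, 0]) cube([5640, 180, 2540]);
translate([169, 419, 0]) cube([180, 2410, 2540]);
translate([5629, 419, 0]) cube([180, 2410, 2540]);


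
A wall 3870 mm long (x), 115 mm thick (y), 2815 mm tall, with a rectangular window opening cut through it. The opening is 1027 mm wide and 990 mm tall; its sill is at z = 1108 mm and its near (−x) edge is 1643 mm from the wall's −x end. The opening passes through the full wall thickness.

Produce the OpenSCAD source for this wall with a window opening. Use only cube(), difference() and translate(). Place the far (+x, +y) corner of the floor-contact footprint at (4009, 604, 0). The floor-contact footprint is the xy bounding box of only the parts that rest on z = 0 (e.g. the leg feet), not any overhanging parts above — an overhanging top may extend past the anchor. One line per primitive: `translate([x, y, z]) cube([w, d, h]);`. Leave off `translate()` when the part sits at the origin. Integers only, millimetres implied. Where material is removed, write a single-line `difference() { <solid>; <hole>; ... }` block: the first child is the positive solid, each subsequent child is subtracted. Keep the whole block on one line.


difference() { translate([139, 489, 0]) cube([3870, 115, 2815]); translate([1782, 489, 1108]) cube([1027, 115, 990]); }


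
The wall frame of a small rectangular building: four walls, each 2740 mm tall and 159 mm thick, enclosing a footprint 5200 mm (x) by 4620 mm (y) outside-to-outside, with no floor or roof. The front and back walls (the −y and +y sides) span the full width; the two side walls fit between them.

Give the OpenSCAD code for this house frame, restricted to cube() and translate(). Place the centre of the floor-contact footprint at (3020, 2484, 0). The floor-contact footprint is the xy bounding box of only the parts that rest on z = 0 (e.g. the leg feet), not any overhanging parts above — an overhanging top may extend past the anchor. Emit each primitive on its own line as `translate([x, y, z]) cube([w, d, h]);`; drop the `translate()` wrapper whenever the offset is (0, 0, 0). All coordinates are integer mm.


translate([420, 174, 0]) cube([5200, 159, 2740]);
translate([420, 4635, 0]) cube([5200, 159, 2740]);
translate([420, 333, 0]) cube([159, 4302, 2740]);
translate([5461, 333, 0]) cube([159, 4302, 2740]);


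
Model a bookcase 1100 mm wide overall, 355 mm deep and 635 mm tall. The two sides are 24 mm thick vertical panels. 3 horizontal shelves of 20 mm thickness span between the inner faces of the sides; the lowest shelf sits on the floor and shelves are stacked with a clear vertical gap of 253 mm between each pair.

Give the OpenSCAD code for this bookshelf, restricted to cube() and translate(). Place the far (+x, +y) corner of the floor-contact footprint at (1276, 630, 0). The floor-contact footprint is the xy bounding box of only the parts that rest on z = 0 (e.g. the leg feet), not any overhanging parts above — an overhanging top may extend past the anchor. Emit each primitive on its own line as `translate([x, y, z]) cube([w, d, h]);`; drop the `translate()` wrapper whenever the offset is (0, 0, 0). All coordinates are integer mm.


translate([176, 275, 0]) cube([24, 355, 635]);
translate([1252, 275, 0]) cube([24, 355, 635]);
translate([200, 275, 0]) cube([1052, 355, 20]);
translate([200, 275, 273]) cube([1052, 355, 20]);
translate([200, 275, 546]) cube([1052, 355, 20]);


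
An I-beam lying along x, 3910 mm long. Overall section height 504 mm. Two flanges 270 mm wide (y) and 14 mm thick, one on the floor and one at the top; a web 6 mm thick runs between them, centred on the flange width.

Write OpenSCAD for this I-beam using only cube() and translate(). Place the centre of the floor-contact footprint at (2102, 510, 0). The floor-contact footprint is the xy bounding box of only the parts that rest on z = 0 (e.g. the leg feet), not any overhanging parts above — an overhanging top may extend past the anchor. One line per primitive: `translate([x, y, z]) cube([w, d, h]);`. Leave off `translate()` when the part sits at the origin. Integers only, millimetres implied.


translate([147, 375, 0]) cube([3910, 270, 14]);
translate([147, 507, 14]) cube([3910, 6, 476]);
translate([147, 375, 490]) cube([3910, 270, 14]);


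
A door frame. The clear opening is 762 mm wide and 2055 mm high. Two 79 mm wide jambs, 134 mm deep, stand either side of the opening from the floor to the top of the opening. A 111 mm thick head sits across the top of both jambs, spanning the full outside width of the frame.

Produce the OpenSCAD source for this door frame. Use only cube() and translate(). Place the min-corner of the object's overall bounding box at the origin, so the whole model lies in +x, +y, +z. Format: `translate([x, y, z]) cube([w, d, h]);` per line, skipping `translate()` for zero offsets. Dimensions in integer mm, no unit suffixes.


cube([79, 134, 2055]);
translate([841, 0, 0]) cube([79, 134, 2055]);
translate([0, 0, 2055]) cube([920, 134, 111]);


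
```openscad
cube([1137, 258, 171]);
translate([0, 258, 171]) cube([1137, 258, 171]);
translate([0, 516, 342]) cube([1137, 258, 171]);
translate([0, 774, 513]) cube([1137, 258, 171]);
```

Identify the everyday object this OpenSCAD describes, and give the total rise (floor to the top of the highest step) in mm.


A staircase. The total rise is 684 mm.

4 identical blocks, each offset up and back from the previous — a staircase. Each step is 171 mm tall and there are 4 of them, so the total rise is 4 × 171 = 684 mm.


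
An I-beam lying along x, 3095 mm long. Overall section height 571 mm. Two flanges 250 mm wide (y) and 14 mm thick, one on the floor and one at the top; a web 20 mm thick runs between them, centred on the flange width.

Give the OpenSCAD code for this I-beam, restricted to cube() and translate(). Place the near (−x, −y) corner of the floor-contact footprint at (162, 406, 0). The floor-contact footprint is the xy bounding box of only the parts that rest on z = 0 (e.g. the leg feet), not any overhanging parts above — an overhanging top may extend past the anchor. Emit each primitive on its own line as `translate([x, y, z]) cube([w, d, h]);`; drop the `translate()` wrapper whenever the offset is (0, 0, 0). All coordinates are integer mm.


translate([162, 406, 0]) cube([3095, 250, 14]);
translate([162, 521, 14]) cube([3095, 20, 543]);
translate([162, 406, 557]) cube([3095, 250, 14]);


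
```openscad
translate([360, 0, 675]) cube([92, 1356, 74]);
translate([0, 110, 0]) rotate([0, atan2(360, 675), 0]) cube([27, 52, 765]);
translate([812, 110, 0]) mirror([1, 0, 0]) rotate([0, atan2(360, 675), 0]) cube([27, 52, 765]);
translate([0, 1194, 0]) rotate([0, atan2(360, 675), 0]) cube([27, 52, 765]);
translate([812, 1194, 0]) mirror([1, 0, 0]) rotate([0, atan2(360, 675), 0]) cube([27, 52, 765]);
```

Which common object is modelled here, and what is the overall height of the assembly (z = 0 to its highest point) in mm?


A sawhorse. The overall height is 749 mm.

A beam across two mirrored pairs of raked legs — a sawhorse. The beam's underside is at z = 675 (matching the legs' vertical rise in atan2(360, 675)) and the beam is 74 mm tall, so its top is at 675 + 74 = 749 mm. The raked legs top out at the beam's underside, so that is the highest point.


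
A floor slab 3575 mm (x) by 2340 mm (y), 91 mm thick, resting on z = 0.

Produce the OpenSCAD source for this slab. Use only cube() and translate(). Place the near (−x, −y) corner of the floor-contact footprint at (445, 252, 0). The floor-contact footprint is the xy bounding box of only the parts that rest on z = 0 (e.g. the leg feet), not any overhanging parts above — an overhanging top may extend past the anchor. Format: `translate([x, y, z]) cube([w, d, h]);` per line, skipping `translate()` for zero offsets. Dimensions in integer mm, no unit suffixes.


translate([445, 252, 0]) cube([3575, 2340, 91]);


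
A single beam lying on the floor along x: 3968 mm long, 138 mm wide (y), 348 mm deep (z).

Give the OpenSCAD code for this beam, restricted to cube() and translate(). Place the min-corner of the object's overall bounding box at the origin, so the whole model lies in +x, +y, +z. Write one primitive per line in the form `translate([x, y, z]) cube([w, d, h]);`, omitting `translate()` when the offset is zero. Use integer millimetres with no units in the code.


cube([3968, 138, 348]);


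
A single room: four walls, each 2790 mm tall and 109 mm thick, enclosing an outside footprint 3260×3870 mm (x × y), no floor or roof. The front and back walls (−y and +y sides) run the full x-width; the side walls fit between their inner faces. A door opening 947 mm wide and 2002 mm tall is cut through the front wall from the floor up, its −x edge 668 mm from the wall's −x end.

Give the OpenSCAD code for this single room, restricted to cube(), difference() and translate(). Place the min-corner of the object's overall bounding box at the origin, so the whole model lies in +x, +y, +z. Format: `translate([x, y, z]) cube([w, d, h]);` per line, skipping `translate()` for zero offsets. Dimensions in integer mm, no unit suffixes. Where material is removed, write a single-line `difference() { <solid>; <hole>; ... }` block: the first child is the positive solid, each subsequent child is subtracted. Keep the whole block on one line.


difference() { cube([3260, 109, 2790]); translate([668, 0, 0]) cube([947, 109, 2002]); }
translate([0, 3761, 0]) cube([3260, 109, 2790]);
translate([0, 109, 0]) cube([109, 3652, 2790]);
translate([3151, 109, 0]) cube([109, 3652, 2790]);


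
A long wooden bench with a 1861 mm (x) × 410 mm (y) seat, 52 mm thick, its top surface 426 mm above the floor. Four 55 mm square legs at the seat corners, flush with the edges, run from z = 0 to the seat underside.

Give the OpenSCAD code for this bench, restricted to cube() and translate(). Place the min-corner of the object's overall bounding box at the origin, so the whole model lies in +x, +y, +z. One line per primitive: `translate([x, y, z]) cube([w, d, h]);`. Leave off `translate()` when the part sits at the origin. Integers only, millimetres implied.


translate([0, 0, 374]) cube([1861, 410, 52]);
cube([55, 55, 374]);
translate([0, 355, 0]) cube([55, 55, 374]);
translate([1806, 0, 0]) cube([55, 55, 374]);
translate([1806, 355, 0]) cube([55, 55, 374]);


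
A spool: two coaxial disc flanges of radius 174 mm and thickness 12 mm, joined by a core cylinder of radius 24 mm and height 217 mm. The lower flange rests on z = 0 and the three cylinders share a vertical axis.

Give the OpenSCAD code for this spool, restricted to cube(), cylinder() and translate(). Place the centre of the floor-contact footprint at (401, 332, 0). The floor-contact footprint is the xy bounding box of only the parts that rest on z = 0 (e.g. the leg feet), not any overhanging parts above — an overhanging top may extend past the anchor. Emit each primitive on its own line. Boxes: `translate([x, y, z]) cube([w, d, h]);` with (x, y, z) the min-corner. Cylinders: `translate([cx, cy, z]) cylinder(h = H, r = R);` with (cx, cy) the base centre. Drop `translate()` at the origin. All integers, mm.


translate([401, 332, 0]) cylinder(h = 12, r = 174);
translate([401, 332, 12]) cylinder(h = 217, r = 24);
translate([401, 332, 229]) cylinder(h = 12, r = 174);


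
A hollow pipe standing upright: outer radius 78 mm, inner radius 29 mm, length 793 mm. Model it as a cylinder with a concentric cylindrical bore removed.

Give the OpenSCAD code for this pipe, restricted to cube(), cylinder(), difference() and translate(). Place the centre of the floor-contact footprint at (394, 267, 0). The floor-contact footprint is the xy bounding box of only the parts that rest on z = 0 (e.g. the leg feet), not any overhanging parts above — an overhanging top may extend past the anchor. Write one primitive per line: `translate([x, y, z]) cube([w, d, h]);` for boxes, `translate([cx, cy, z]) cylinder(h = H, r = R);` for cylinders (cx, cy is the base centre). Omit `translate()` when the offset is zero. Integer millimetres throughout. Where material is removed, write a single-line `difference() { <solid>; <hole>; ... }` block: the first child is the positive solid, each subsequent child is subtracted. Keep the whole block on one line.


difference() { translate([394, 267, 0]) cylinder(h = 793, r = 78); translate([394, 267, 0]) cylinder(h = 793, r = 29); }


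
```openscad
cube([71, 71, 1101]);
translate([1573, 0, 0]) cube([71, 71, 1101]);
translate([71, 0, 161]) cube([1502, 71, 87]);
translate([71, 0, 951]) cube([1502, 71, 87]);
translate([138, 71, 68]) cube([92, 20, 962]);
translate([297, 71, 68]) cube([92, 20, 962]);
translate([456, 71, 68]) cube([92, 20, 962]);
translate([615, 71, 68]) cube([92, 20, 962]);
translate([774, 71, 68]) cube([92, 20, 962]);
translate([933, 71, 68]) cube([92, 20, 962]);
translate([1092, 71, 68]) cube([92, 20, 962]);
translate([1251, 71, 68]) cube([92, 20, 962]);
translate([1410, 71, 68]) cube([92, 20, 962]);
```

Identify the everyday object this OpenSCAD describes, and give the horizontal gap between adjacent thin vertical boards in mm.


A fence section. The picket gap is 67 mm.

Two posts, two rails, 9 pickets — a fence section. Span 1502 mm holds 9 pickets of 92 mm with 10 equal gaps: ⌊(1502 − 9·92) / 10⌋ = 67 mm.


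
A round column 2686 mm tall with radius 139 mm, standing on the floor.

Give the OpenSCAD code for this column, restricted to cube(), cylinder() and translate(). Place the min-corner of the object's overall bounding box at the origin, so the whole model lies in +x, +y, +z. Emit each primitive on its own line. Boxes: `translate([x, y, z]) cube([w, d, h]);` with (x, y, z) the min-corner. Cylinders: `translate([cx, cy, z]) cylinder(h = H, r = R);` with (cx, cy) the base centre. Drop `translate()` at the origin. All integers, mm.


translate([139, 139, 0]) cylinder(h = 2686, r = 139);


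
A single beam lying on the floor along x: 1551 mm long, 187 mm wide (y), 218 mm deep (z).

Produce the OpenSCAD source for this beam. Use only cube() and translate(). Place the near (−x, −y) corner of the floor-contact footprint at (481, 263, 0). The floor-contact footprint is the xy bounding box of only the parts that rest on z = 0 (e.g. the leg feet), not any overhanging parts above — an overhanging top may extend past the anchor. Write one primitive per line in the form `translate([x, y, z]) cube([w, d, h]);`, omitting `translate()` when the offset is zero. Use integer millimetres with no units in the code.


translate([481, 263, 0]) cube([1551, 187, 218]);


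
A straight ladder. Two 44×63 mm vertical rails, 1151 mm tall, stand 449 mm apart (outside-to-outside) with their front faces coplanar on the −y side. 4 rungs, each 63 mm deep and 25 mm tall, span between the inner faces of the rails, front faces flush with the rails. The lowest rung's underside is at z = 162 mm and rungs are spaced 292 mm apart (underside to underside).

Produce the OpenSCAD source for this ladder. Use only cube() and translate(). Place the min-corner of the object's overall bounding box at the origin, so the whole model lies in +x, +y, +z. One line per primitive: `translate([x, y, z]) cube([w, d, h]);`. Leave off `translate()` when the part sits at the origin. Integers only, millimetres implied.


cube([44, 63, 1151]);
translate([405, 0, 0]) cube([44, 63, 1151]);
translate([44, 0, 162]) cube([361, 63, 25]);
translate([44, 0, 454]) cube([361, 63, 25]);
translate([44, 0, 746]) cube([361, 63, 25]);
translate([44, 0, 1038]) cube([361, 63, 25]);


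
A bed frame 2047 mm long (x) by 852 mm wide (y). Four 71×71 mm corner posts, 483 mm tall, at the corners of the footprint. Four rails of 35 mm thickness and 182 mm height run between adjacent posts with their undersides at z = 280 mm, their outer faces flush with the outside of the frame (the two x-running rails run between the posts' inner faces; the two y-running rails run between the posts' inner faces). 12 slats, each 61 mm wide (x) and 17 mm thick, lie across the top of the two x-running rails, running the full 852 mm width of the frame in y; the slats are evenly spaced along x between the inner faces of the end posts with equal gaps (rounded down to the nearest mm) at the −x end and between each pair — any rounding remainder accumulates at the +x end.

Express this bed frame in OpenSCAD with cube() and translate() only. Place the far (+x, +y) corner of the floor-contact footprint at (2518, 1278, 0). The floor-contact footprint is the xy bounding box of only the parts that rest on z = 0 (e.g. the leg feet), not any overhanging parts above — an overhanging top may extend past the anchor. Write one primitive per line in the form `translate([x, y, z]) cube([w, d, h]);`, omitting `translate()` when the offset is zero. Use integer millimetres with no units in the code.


translate([471, 426, 0]) cube([71, 71, 483]);
translate([471, 1207, 0]) cube([71, 71, 483]);
translate([2447, 426, 0]) cube([71, 71, 483]);
translate([2447, 1207, 0]) cube([71, 71, 483]);
translate([542, 426, 280]) cube([1905, 35, 182]);
translate([542, 1243, 280]) cube([1905, 35, 182]);
translate([471, 497, 280]) cube([35, 710, 182]);
translate([2483, 497, 280]) cube([35, 710, 182]);
translate([632, 426, 462]) cube([61, 852, 17]);
translate([783, 426, 462]) cube([61, 852, 17]);
translate([934, 426, 462]) cube([61, 852, 17]);
translate([1085, 426, 462]) cube([61, 852, 17]);
translate([1236, 426, 462]) cube([61, 852, 17]);
translate([1387, 426, 462]) cube([61, 852, 17]);
translate([1538, 426, 462]) cube([61, 852, 17]);
translate([1689, 426, 462]) cube([61, 852, 17]);
translate([1840, 426, 462]) cube([61, 852, 17]);
translate([1991, 426, 462]) cube([61, 852, 17]);
translate([2142, 426, 462]) cube([61, 852, 17]);
translate([2293, 426, 462]) cube([61, 852, 17]);


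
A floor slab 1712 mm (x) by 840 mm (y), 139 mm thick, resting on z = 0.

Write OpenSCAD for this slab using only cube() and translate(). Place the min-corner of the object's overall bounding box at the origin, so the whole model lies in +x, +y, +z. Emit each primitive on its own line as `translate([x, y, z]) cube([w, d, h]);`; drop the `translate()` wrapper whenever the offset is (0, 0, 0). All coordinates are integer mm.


cube([1712, 840, 139]);


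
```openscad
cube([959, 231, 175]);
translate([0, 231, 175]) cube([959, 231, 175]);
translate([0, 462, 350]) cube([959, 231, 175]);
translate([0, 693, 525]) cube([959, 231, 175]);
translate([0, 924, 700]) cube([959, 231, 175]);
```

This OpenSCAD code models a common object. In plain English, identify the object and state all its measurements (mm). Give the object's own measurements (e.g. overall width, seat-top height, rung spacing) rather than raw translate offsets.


A straight staircase of 5 solid steps. Each step is 959 mm wide (x), 231 mm deep (y, the going) and 175 mm tall (the rise). The first step rests on the floor; each subsequent step sits one going further in +y and one rise higher in +z, directly behind and above the previous step with no overlap.


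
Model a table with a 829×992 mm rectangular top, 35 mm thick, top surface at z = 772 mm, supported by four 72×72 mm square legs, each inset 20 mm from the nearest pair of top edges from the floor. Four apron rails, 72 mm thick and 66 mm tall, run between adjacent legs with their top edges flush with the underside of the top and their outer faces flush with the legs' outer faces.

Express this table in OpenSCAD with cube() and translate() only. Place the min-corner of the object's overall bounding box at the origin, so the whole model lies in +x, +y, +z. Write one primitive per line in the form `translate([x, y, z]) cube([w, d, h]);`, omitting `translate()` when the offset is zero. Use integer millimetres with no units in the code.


// leg_h = 772 - 35 = 737
// apron z = 737 - 66 = 671
translate([0, 0, 737]) cube([829, 992, 35]);
translate([20, 20, 0]) cube([72, 72, 737]);
translate([737, 20, 0]) cube([72, 72, 737]);
translate([20, 900, 0]) cube([72, 72, 737]);
translate([737, 900, 0]) cube([72, 72, 737]);
translate([92, 20, 671]) cube([645, 72, 66]);
translate([92, 900, 671]) cube([645, 72, 66]);
translate([20, 92, 671]) cube([72, 808, 66]);
translate([737, 92, 671]) cube([72, 808, 66]);


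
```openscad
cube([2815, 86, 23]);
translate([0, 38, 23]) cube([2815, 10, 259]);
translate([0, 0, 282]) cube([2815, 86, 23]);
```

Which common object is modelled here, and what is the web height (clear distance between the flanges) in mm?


An I-beam. The web height is 259 mm.

Two wide flanges with a thin centred web — an I-beam. Overall 305 mm minus two 23 mm flanges gives a web of 305 − 2·23 = 259 mm.


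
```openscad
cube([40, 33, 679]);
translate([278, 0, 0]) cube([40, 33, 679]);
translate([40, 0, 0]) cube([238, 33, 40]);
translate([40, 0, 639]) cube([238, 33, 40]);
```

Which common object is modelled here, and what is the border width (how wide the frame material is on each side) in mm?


A picture frame. The border width is 40 mm.

Four thin pieces enclosing a rectangular opening — a picture frame. The two full-height stiles are 679 mm tall; the top rail sits at z = 639 and is 40 mm tall, so the border above the opening is 679 − 639 = 40 mm, matching the stile x-width.


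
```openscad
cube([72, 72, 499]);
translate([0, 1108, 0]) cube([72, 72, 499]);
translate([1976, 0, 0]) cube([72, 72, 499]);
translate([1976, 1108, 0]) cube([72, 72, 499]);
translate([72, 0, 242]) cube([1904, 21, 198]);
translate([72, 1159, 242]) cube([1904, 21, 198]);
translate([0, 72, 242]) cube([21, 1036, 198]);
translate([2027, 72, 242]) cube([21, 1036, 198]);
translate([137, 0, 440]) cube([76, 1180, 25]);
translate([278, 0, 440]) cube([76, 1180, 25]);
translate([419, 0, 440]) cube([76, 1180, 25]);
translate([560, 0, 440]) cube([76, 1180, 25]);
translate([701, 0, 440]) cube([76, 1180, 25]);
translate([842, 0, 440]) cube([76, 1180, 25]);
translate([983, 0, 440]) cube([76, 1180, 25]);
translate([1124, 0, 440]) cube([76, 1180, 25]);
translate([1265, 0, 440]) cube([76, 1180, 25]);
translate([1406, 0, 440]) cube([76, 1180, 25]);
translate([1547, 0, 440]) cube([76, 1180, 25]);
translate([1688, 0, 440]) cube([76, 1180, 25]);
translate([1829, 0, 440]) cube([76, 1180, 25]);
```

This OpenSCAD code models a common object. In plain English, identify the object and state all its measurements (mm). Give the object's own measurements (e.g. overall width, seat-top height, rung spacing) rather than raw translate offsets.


A bed frame 2048 mm long (x) by 1180 mm wide (y). Four 72×72 mm corner posts, 499 mm tall, at the corners of the footprint. Four rails of 21 mm thickness and 198 mm height run between adjacent posts with their undersides at z = 242 mm, their outer faces flush with the outside of the frame (the two x-running rails run between the posts' inner faces; the two y-running rails run between the posts' inner faces). 13 slats, each 76 mm wide (x) and 25 mm thick, lie across the top of the two x-running rails, running the full 1180 mm width of the frame in y; along x they sit between the end posts with a 65 mm gap after the −x posts and between neighbouring slats, leaving 71 mm before the +x posts.


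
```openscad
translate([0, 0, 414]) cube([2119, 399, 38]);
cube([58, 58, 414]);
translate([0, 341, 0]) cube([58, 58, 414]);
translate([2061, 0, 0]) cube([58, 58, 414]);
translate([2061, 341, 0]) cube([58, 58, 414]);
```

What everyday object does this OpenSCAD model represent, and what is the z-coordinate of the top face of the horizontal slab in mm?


A bench. The seat-top height is 452 mm.

A long slab on four corner posts — a bench. The slab sits at z = 414 with thickness 38, so the top is 414 + 38 = 452 mm.


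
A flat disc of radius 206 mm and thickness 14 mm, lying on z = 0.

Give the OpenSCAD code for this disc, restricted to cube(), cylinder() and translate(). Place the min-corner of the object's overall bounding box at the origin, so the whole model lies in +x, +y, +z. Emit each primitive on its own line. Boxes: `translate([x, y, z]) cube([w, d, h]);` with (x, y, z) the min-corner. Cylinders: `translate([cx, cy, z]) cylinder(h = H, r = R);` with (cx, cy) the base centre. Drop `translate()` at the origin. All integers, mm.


translate([206, 206, 0]) cylinder(h = 14, r = 206);


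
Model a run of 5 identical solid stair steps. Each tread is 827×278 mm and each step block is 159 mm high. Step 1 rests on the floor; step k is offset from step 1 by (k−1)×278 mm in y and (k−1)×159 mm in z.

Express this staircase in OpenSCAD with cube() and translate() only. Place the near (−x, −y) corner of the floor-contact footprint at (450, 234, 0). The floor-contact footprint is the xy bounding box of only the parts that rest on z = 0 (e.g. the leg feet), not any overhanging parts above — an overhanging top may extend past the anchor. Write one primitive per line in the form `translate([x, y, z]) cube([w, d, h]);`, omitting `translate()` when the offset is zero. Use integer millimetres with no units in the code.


translate([450, 234, 0]) cube([827, 278, 159]);
translate([450, 512, 159]) cube([827, 278, 159]);
translate([450, 790, 318]) cube([827, 278, 159]);
translate([450, 1068, 477]) cube([827, 278, 159]);
translate([450, 1346, 636]) cube([827, 278, 159]);


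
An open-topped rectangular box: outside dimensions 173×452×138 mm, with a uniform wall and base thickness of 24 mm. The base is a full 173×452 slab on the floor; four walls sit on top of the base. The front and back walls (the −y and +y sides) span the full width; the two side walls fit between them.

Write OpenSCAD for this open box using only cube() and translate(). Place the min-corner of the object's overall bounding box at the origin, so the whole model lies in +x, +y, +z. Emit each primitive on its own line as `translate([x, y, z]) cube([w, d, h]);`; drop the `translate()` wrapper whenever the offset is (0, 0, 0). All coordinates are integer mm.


cube([173, 452, 24]);
translate([0, 0, 24]) cube([173, 24, 114]);
translate([0, 428, 24]) cube([173, 24, 114]);
translate([0, 24, 24]) cube([24, 404, 114]);
translate([149, 24, 24]) cube([24, 404, 114]);


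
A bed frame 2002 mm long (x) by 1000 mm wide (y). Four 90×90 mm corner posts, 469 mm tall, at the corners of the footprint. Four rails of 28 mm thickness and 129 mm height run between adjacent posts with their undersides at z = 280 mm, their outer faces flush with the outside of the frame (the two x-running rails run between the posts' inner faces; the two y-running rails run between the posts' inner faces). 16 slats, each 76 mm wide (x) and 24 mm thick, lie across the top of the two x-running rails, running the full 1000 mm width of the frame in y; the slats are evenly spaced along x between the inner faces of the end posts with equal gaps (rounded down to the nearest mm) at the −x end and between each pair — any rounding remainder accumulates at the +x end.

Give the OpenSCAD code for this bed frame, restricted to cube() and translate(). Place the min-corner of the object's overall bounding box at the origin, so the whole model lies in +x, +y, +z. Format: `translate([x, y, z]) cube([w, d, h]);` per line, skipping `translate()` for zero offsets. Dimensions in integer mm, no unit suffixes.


cube([90, 90, 469]);
translate([0, 910, 0]) cube([90, 90, 469]);
translate([1912, 0, 0]) cube([90, 90, 469]);
translate([1912, 910, 0]) cube([90, 90, 469]);
translate([90, 0, 280]) cube([1822, 28, 129]);
translate([90, 972, 280]) cube([1822, 28, 129]);
translate([0, 90, 280]) cube([28, 820, 129]);
translate([1974, 90, 280]) cube([28, 820, 129]);
translate([125, 0, 409]) cube([76, 1000, 24]);
translate([236, 0, 409]) cube([76, 1000, 24]);
translate([347, 0, 409]) cube([76, 1000, 24]);
translate([458, 0, 409]) cube([76, 1000, 24]);
translate([569, 0, 409]) cube([76, 1000, 24]);
translate([680, 0, 409]) cube([76, 1000, 24]);
translate([791, 0, 409]) cube([76, 1000, 24]);
translate([902, 0, 409]) cube([76, 1000, 24]);
translate([1013, 0, 409]) cube([76, 1000, 24]);
translate([1124, 0, 409]) cube([76, 1000, 24]);
translate([1235, 0, 409]) cube([76, 1000, 24]);
translate([1346, 0, 409]) cube([76, 1000, 24]);
translate([1457, 0, 409]) cube([76, 1000, 24]);
translate([1568, 0, 409]) cube([76, 1000, 24]);
translate([1679, 0, 409]) cube([76, 1000, 24]);
translate([1790, 0, 409]) cube([76, 1000, 24]);
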